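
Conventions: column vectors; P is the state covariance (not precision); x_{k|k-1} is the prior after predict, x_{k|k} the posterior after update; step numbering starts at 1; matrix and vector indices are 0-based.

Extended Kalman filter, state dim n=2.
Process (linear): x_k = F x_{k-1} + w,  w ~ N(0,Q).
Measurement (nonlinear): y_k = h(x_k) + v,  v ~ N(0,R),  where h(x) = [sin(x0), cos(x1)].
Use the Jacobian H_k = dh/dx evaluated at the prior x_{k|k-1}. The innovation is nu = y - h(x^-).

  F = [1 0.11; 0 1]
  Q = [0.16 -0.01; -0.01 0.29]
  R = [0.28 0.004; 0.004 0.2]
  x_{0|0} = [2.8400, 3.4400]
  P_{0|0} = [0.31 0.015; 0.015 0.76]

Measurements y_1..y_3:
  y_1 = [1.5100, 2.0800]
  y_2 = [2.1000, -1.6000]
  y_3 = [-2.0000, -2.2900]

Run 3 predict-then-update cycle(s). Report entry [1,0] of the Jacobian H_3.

step 1: x^-=[3.2184, 3.4400]  P^-=[0.4825 0.0886; 0.0886 1.0500]  H_jac=[-0.9971 0.0000; 0.0000 0.2940]  S=[0.7597 -0.0220; -0.0220 0.2908]  K=[-0.6321 0.0418; -0.0858 1.0552]  nu=[1.5867, 3.0358]  x^+=[2.3424, 6.5074]  P^+=[0.1773 0.0199; 0.0199 0.7167]
step 2: x^-=[3.0583, 6.5074]  P^-=[0.3504 0.0887; 0.0887 1.0067]  H_jac=[-0.9965 0.0000; 0.0000 -0.2223]  S=[0.6279 0.0236; 0.0236 0.2498]  K=[-0.5550 -0.0264; -0.1074 -0.8859]  nu=[2.0168, -2.5750]  x^+=[2.0068, 8.5720]  P^+=[0.1561 0.0337; 0.0337 0.7989]
step 3: x^-=[2.9497, 8.5720]  P^-=[0.3331 0.1116; 0.1116 1.0889]  H_jac=[-0.9817 0.0000; 0.0000 -0.7531]  S=[0.6010 0.0865; 0.0865 0.8176]  K=[-0.5375 -0.0459; -0.0385 -0.9989]  nu=[-2.1907, -1.6321]  x^+=[4.2022, 10.2867]  P^+=[0.1535 0.0151; 0.0151 0.2655]

H_jac[1,0] = 0.0000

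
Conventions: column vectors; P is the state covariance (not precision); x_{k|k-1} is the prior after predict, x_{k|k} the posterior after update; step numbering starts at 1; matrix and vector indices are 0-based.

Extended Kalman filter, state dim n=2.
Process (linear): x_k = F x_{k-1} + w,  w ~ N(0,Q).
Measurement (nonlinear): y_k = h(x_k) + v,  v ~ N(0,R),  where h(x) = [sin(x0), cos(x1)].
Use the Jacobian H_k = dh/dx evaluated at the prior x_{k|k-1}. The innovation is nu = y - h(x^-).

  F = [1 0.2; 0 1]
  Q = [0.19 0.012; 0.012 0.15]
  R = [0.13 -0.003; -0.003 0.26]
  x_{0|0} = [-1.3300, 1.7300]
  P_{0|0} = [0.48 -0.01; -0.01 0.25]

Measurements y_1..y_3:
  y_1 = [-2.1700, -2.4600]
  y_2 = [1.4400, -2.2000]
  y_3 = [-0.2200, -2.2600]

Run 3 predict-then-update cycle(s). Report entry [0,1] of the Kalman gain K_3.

step 1: x^-=[-0.9840, 1.7300]  P^-=[0.6760 0.0520; 0.0520 0.4000]  H_jac=[0.5537 0.0000; 0.0000 -0.9874]  S=[0.3372 -0.0314; -0.0314 0.6499]  K=[1.1075 -0.0254; 0.0289 -0.6063]  nu=[-1.3373, -2.3015]  x^+=[-2.4065, 3.0867]  P^+=[0.2602 0.0101; 0.0101 0.1597]
step 2: x^-=[-1.7891, 3.0867]  P^-=[0.4606 0.0540; 0.0540 0.3097]  H_jac=[-0.2166 0.0000; 0.0000 -0.0549]  S=[0.1516 -0.0024; -0.0024 0.2609]  K=[-0.6583 -0.0173; -0.0782 -0.0659]  nu=[2.4163, -1.2015]  x^+=[-3.3590, 2.9769]  P^+=[0.3948 0.0460; 0.0460 0.3077]
step 3: x^-=[-2.7636, 2.9769]  P^-=[0.6156 0.1196; 0.1196 0.4577]  H_jac=[-0.9294 0.0000; 0.0000 -0.1640]  S=[0.6617 0.0152; 0.0152 0.2723]  K=[-0.8640 -0.0237; -0.1618 -0.2666]  nu=[0.1490, -1.2735]  x^+=[-2.8622, 3.2922]  P^+=[0.1208 0.0218; 0.0218 0.4197]

K[0,1] = -0.0237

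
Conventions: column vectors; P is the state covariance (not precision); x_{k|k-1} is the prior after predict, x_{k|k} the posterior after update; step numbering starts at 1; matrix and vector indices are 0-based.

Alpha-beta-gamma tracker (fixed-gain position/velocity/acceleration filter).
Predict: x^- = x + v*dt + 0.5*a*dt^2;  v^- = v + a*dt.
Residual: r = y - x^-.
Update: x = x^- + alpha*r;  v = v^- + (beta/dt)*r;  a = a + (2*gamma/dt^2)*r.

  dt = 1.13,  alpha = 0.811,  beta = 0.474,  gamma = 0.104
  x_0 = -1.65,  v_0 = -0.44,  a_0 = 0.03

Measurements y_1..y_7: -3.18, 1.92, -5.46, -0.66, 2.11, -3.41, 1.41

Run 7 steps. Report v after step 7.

step 1: x_pred=-2.1280  r=-1.0520  x^+=-2.9812  v^+=-0.8474  a^+=-0.1414
step 2: x_pred=-4.0289  r=5.9489  x^+=0.7956  v^+=1.4883  a^+=0.8277
step 3: x_pred=3.0059  r=-8.4659  x^+=-3.8599  v^+=-1.1276  a^+=-0.5514
step 4: x_pred=-5.4861  r=4.8261  x^+=-1.5721  v^+=0.2738  a^+=0.2348
step 5: x_pred=-1.1128  r=3.2228  x^+=1.5009  v^+=1.8910  a^+=0.7598
step 6: x_pred=4.1228  r=-7.5328  x^+=-1.9863  v^+=-0.4102  a^+=-0.4673
step 7: x_pred=-2.7482  r=4.1582  x^+=0.6241  v^+=0.8060  a^+=0.2101

v_post = 0.8060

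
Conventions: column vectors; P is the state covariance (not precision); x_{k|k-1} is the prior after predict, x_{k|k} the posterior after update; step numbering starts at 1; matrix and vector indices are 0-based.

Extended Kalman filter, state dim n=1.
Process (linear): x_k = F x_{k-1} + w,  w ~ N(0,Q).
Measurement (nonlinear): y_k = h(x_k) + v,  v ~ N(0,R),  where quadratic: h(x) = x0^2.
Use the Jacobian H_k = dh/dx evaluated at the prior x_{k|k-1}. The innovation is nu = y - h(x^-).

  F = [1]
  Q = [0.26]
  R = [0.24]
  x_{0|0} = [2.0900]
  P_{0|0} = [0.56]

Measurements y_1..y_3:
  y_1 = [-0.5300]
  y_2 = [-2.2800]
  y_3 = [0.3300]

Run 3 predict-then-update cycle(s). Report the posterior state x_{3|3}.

x_post = [-0.5029]

step 1: x^-=[2.0900]  P^-=[0.8200]  H_jac=[4.1800]  S=[14.5674]  K=[0.2353]  nu=[-4.8981]  x^+=[0.9375]  P^+=[0.0135]
step 2: x^-=[0.9375]  P^-=[0.2735]  H_jac=[1.8750]  S=[1.2016]  K=[0.4268]  nu=[-3.1589]  x^+=[-0.4107]  P^+=[0.0546]
step 3: x^-=[-0.4107]  P^-=[0.3146]  H_jac=[-0.8214]  S=[0.4523]  K=[-0.5714]  nu=[0.1613]  x^+=[-0.5029]  P^+=[0.1669]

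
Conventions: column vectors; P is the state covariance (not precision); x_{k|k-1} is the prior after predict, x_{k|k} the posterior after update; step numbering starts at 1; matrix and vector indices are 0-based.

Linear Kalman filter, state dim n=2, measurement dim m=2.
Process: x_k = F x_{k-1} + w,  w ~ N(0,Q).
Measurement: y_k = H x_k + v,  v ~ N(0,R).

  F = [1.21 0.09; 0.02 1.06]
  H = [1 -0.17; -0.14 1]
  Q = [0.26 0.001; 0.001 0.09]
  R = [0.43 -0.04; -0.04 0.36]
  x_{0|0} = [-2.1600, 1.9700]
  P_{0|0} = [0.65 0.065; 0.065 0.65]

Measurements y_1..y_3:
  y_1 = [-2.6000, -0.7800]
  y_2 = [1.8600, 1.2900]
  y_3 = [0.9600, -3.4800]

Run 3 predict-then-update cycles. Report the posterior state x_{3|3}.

x_post = [0.4218, -1.0985]

step 1: x^-=[-2.4363, 2.0450]  P^-=[1.2311 0.1622; 0.1622 0.8234]  S=[1.6297 -0.1862; -0.1862 1.1621]  K=[0.7512 0.1117; 0.0941 0.7041]  nu=[0.1839, -3.1661]  x^+=[-2.6517, -0.1668]  P^+=[0.3281 0.0561; 0.0561 0.2576]
step 2: x^-=[-3.2236, -0.2299]  P^-=[0.7547 0.1056; 0.1056 0.3819]  S=[1.1598 -0.1025; -0.1025 0.7271]  K=[0.6432 0.0905; 0.0807 0.5163]  nu=[5.0445, 1.0686]  x^+=[0.1179, 0.7287]  P^+=[0.2808 0.0462; 0.0462 0.1891]
step 3: x^-=[0.2082, 0.7748]  P^-=[0.6827 0.0851; 0.0851 0.3045]  S=[1.0926 -0.1002; -0.1002 0.6541]  K=[0.6189 0.0788; 0.0726 0.4585]  nu=[0.8835, -4.2256]  x^+=[0.4218, -1.0985]  P^+=[0.2700 0.0414; 0.0414 0.1680]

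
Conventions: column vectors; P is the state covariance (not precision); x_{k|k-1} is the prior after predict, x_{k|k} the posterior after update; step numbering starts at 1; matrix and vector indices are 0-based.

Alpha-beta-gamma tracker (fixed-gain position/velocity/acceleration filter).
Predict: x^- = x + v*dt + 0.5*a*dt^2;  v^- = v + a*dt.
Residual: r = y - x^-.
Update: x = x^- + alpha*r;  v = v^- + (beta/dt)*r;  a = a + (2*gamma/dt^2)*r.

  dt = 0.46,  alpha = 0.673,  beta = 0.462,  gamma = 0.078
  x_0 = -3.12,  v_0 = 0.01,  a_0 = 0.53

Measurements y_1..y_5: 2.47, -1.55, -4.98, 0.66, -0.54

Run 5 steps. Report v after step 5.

step 1: x_pred=-3.0593  r=5.5293  x^+=0.6619  v^+=5.8072  a^+=4.6064
step 2: x_pred=3.8206  r=-5.3706  x^+=0.2062  v^+=2.5322  a^+=0.6470
step 3: x_pred=1.4394  r=-6.4194  x^+=-2.8808  v^+=-3.6175  a^+=-4.0856
step 4: x_pred=-4.9772  r=5.6372  x^+=-1.1833  v^+=0.1648  a^+=0.0703
step 5: x_pred=-1.1001  r=0.5601  x^+=-0.7232  v^+=0.7597  a^+=0.4832

v_post = 0.7597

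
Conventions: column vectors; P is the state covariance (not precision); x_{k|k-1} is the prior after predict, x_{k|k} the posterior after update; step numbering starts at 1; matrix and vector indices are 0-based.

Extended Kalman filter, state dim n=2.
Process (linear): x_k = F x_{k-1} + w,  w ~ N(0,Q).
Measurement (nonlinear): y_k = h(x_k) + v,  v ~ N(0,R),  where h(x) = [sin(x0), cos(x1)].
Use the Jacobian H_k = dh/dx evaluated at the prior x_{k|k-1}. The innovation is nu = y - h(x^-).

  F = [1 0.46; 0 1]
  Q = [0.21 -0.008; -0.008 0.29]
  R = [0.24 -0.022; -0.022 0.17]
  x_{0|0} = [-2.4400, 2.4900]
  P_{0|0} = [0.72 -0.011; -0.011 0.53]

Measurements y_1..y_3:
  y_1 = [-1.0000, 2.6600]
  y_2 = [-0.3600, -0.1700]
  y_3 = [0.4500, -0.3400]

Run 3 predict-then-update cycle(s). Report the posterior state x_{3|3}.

step 1: x^-=[-1.2946, 2.4900]  P^-=[1.0320 0.2248; 0.2248 0.8200]  H_jac=[0.2727 0.0000; 0.0000 -0.6065]  S=[0.3167 -0.0592; -0.0592 0.4716]  K=[0.8545 -0.1819; -0.0036 -1.0550]  nu=[-0.0379, 3.4551]  x^+=[-1.9553, -1.1549]  P^+=[0.7667 0.0820; 0.0820 0.2956]
step 2: x^-=[-2.4866, -1.1549]  P^-=[1.1147 0.2100; 0.2100 0.5856]  H_jac=[-0.7930 0.0000; 0.0000 0.9147]  S=[0.9410 -0.1743; -0.1743 0.6600]  K=[-0.9310 0.0451; -0.0280 0.8042]  nu=[0.2492, -0.5740]  x^+=[-2.7445, -1.6235]  P^+=[0.2830 0.0308; 0.0308 0.1501]
step 3: x^-=[-3.4913, -1.6235]  P^-=[0.5531 0.0918; 0.0918 0.4401]  H_jac=[-0.9395 0.0000; 0.0000 0.9986]  S=[0.7282 -0.1082; -0.1082 0.6089]  K=[-0.7100 0.0245; -0.0116 0.7198]  nu=[0.1074, -0.2873]  x^+=[-3.5746, -1.8315]  P^+=[0.1819 0.0198; 0.0198 0.1228]

x_post = [-3.5746, -1.8315]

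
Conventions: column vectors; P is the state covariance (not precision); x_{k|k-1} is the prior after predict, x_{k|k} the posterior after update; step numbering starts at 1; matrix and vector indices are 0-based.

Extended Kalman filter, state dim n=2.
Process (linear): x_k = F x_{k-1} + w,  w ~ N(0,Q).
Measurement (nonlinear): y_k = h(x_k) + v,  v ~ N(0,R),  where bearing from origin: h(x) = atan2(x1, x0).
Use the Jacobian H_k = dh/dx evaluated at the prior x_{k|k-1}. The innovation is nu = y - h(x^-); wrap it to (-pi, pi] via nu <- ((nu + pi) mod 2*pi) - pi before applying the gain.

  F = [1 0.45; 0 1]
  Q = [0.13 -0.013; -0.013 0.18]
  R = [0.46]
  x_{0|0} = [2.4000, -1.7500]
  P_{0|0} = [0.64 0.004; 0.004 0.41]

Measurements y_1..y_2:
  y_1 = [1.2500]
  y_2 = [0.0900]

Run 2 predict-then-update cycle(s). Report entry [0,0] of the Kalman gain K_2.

step 1: x^-=[1.6125, -1.7500]  P^-=[0.8566 0.1755; 0.1755 0.5900]  H_jac=[0.3090 0.2848]  S=[0.6205]  K=[0.5071; 0.3581]  nu=[2.0763]  x^+=[2.6655, -1.0064]  P^+=[0.6970 0.0628; 0.0628 0.5104]
step 2: x^-=[2.2126, -1.0064]  P^-=[0.9869 0.2795; 0.2795 0.6904]  H_jac=[0.1703 0.3745]  S=[0.6211]  K=[0.4391; 0.4929]  nu=[0.5169]  x^+=[2.4396, -0.7516]  P^+=[0.8671 0.1450; 0.1450 0.5395]

K[0,0] = 0.4391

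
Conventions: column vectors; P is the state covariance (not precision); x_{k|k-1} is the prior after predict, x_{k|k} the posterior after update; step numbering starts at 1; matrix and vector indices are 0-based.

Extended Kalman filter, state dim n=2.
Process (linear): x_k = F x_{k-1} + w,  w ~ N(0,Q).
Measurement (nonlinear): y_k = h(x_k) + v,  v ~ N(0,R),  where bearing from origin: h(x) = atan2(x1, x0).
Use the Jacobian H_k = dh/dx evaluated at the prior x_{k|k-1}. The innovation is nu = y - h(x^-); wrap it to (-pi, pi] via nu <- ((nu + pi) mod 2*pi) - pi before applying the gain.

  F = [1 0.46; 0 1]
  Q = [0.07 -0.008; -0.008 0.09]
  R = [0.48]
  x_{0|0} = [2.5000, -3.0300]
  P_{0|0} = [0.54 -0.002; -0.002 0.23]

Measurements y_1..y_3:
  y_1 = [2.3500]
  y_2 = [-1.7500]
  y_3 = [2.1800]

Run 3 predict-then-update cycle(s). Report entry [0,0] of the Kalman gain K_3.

K[0,0] = 0.2518

step 1: x^-=[1.1062, -3.0300]  P^-=[0.6568 0.0958; 0.0958 0.3200]  H_jac=[0.2912 0.1063]  S=[0.5453]  K=[0.3695; 0.1136]  nu=[-2.7124]  x^+=[0.1040, -3.3380]  P^+=[0.5824 0.0729; 0.0729 0.3130]
step 2: x^-=[-1.4315, -3.3380]  P^-=[0.7857 0.2089; 0.2089 0.4030]  H_jac=[0.2530 -0.1085]  S=[0.5236]  K=[0.3364; 0.0174]  nu=[0.2259]  x^+=[-1.3555, -3.3341]  P^+=[0.7264 0.2058; 0.2058 0.4028]
step 3: x^-=[-2.8892, -3.3341]  P^-=[1.0710 0.3831; 0.3831 0.4928]  H_jac=[0.1713 -0.1484]  S=[0.5028]  K=[0.2518; -0.0150]  nu=[-1.8184]  x^+=[-3.3470, -3.3069]  P^+=[1.0391 0.3850; 0.3850 0.4927]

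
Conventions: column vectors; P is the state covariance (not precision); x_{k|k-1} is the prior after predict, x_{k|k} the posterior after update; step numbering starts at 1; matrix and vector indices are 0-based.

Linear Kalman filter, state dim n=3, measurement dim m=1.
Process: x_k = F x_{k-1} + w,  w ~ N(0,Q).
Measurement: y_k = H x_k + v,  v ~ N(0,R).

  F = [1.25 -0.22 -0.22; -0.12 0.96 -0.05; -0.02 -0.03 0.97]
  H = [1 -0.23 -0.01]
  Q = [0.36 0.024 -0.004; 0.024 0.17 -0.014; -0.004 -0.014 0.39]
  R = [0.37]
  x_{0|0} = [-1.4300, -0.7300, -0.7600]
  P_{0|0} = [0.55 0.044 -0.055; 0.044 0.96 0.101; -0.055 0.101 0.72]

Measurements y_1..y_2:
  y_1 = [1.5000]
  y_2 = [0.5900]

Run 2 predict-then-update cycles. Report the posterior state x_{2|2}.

step 1: x^-=[-1.4597, -0.4912, -0.6867]  P^-=[1.3165 -0.2176 -0.2543; -0.2176 1.0440 0.0246; -0.2543 0.0246 1.0648]  S=[1.8471]  K=[0.7412; -0.2479; -0.1465]  nu=[2.8399]  x^+=[0.6452, -1.1953, -1.1028]  P^+=[0.3017 0.1218 -0.0537; 0.1218 0.9304 -0.0425; -0.0537 -0.0425 1.0252]
step 2: x^-=[1.3121, -1.1698, -1.0468]  P^-=[0.8845 -0.0466 -0.2848; -0.0466 1.0097 -0.1251; -0.2848 -0.1251 1.3603]  S=[1.3347]  K=[0.6729; -0.2080; -0.2020]  nu=[-1.0016]  x^+=[0.6381, -0.9614, -0.8444]  P^+=[0.2802 0.1402 -0.1034; 0.1402 0.9520 -0.1812; -0.1034 -0.1812 1.3058]

x_post = [0.6381, -0.9614, -0.8444]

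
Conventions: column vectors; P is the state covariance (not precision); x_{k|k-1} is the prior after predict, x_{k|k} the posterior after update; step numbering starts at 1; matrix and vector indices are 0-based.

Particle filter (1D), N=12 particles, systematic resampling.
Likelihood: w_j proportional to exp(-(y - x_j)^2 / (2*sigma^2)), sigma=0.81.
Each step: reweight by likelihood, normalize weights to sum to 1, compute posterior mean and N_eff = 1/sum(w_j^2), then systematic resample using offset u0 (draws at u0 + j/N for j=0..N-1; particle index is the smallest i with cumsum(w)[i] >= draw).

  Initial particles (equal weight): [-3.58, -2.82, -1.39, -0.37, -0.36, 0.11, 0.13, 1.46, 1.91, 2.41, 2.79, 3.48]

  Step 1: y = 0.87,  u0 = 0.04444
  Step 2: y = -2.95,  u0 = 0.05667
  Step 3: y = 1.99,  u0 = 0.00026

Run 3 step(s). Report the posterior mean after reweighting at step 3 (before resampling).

step 1: w=[0.0000, 0.0000, 0.0060, 0.0915, 0.0933, 0.1903, 0.1947, 0.2266, 0.1296, 0.0485, 0.0178, 0.0016]  mean=0.7210  Neff=6.1707  idx=[3, 4, 5, 5, 5, 6, 6, 7, 7, 7, 8, 9]
step 2: w=[0.3885, 0.3735, 0.0494, 0.0494, 0.0494, 0.0450, 0.0450, 0.0000, 0.0000, 0.0000, 0.0000, 0.0000]  mean=-0.2501  Neff=3.3140  idx=[0, 0, 0, 0, 1, 1, 1, 1, 1, 2, 4, 6]
step 3: w=[0.0424, 0.0424, 0.0424, 0.0424, 0.0439, 0.0439, 0.0439, 0.0439, 0.0439, 0.1998, 0.1998, 0.2115]  mean=-0.0703  Neff=7.0742  idx=[0, 1, 3, 5, 7, 9, 9, 9, 10, 10, 11, 11]

post_mean = -0.0703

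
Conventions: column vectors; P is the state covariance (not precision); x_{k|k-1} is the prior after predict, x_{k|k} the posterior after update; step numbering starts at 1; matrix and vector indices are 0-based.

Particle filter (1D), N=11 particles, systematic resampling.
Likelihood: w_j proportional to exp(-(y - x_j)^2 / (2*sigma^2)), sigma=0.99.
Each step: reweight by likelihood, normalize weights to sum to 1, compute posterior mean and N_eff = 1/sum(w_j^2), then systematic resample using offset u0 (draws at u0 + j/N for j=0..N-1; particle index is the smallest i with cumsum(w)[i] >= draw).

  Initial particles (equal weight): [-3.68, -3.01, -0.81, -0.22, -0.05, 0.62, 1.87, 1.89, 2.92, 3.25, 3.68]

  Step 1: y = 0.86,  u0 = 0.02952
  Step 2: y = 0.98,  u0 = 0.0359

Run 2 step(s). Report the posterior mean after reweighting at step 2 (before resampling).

post_mean = 0.8767

step 1: w=[0.0000, 0.0001, 0.0637, 0.1458, 0.1733, 0.2567, 0.1571, 0.1539, 0.0303, 0.0143, 0.0046]  mean=0.8031  Neff=5.8552  idx=[2, 3, 4, 4, 5, 5, 5, 6, 6, 7, 7]
step 2: w=[0.0267, 0.0658, 0.0798, 0.0798, 0.1283, 0.1283, 0.1283, 0.0915, 0.0915, 0.0899, 0.0899]  mean=0.8767  Neff=9.9888  idx=[1, 2, 3, 4, 5, 5, 6, 7, 8, 9, 10]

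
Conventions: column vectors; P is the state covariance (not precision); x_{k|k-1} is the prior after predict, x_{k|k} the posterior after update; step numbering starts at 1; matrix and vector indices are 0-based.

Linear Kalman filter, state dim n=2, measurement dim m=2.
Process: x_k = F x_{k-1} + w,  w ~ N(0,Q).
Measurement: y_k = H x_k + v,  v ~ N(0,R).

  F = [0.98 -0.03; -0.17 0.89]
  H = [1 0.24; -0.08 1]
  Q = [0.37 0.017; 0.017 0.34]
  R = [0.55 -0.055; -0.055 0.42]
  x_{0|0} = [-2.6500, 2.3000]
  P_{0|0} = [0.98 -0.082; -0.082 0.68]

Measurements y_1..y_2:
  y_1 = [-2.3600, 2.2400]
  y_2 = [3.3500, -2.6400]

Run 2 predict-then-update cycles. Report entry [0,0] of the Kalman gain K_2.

K[0,0] = 0.5594

step 1: x^-=[-2.6660, 2.4975]  P^-=[1.3166 -0.2364; -0.2364 0.9318]  S=[1.8068 -0.1685; -0.1685 1.3980]  K=[0.6822 -0.1622; 0.0570 0.6869]  nu=[-0.2934, -0.4708]  x^+=[-2.7898, 2.1574]  P^+=[0.4017 -0.0735; -0.0735 0.2795]
step 2: x^-=[-2.7987, 2.3943]  P^-=[0.7604 -0.1219; -0.1219 0.5952]  S=[1.2862 -0.0925; -0.0925 1.0396]  K=[0.5594 -0.1260; 0.0585 0.5871]  nu=[5.5741, -5.2582]  x^+=[0.9818, -0.3667]  P^+=[0.3284 -0.0574; -0.0574 0.2388]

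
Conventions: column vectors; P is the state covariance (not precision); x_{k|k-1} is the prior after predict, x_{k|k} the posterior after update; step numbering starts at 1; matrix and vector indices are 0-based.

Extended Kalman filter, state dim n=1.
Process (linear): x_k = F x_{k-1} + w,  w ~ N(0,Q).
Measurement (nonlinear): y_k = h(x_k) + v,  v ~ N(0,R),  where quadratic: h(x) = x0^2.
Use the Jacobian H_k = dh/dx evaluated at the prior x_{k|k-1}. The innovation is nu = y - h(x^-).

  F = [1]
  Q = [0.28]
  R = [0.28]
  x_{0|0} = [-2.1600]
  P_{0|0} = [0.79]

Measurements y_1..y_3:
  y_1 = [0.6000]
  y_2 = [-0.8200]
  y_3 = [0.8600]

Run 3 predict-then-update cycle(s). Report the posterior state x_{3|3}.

step 1: x^-=[-2.1600]  P^-=[1.0700]  H_jac=[-4.3200]  S=[20.2488]  K=[-0.2283]  nu=[-4.0656]  x^+=[-1.2319]  P^+=[0.0148]
step 2: x^-=[-1.2319]  P^-=[0.2948]  H_jac=[-2.4638]  S=[2.0695]  K=[-0.3510]  nu=[-2.3376]  x^+=[-0.4115]  P^+=[0.0399]
step 3: x^-=[-0.4115]  P^-=[0.3199]  H_jac=[-0.8230]  S=[0.4967]  K=[-0.5301]  nu=[0.6907]  x^+=[-0.7776]  P^+=[0.1803]

x_post = [-0.7776]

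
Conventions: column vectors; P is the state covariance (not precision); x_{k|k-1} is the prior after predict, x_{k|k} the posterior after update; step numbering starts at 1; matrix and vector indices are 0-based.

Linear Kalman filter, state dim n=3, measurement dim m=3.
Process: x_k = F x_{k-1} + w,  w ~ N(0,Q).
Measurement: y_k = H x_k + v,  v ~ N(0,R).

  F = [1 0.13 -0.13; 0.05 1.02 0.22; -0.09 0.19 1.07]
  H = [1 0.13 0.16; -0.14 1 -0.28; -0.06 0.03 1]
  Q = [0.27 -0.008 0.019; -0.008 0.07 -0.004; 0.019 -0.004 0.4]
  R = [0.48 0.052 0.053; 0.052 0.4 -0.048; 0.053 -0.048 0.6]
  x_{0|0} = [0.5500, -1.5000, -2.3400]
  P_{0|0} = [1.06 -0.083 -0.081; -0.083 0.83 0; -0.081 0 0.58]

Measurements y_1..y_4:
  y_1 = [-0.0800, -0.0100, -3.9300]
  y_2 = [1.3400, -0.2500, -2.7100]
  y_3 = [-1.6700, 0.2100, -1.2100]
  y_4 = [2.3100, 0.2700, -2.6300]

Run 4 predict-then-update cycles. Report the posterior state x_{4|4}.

x_post = [1.4641, -1.0116, -2.4904]

step 1: x^-=[0.6592, -2.0173, -2.8383]  P^-=[1.3533 0.0360 -0.2390; 0.0360 0.9540 0.2927; -0.2390 0.2927 1.1210]  S=[1.8232 0.0801 -0.0416; 0.0801 1.2757 -0.0045; -0.0416 -0.0045 1.7729]  K=[0.7252 -0.1140 -0.1633; 0.0880 0.6748 0.1838; 0.0024 0.0118 0.6455]  nu=[-0.0228, 1.3049, -0.9916]  x^+=[0.6559, -1.3211, -3.4630]  P^+=[0.3343 0.0369 -0.0351; 0.0369 0.2921 0.0760; -0.0351 0.0760 0.3824]
step 2: x^-=[0.9343, -2.0766, -4.0155]  P^-=[0.6319 0.0590 -0.0798; 0.0590 0.4304 0.2231; -0.0798 0.2231 0.8875]  S=[1.1410 0.0894 0.1111; 0.0894 0.7646 -0.0511; 0.1111 -0.0511 1.5129]  K=[0.5677 -0.0837 -0.1211; 0.0791 0.4720 0.1637; 0.0207 0.0185 0.5933]  nu=[1.3181, 0.8331, 1.4239]  x^+=[1.4404, -1.3459, -3.1280]  P^+=[0.2614 0.0318 -0.0238; 0.0318 0.2106 0.0754; -0.0238 0.0754 0.3525]
step 3: x^-=[1.6720, -1.9890, -3.7323]  P^-=[0.5528 0.0426 -0.0599; 0.0426 0.3434 0.2006; -0.0599 0.2006 0.8475]  S=[1.0606 0.0660 0.1255; 0.0660 0.6917 -0.0668; 0.1255 -0.0668 1.4688]  K=[0.5362 -0.0881 -0.1123; 0.0684 0.4150 0.1549; 0.0264 0.0127 0.5818]  nu=[-2.4863, 1.3880, 2.6823]  x^+=[-0.0845, -1.1674, -2.2195]  P^+=[0.2467 0.0268 -0.0207; 0.0268 0.1862 0.0727; -0.0207 0.0727 0.3465]
step 4: x^-=[0.0522, -1.6833, -2.5891]  P^-=[0.5356 0.0346 -0.0561; 0.0346 0.3160 0.1920; -0.0561 0.1920 0.8380]  S=[1.0414 0.0552 0.1272; 0.0552 0.6706 -0.0736; 0.1272 -0.0736 1.4583]  K=[0.5284 -0.0924 -0.1106; 0.0627 0.3953 0.1512; 0.0276 0.0094 0.5789]  nu=[2.8909, 1.2357, 0.0127]  x^+=[1.4641, -1.0116, -2.4904]  P^+=[0.2430 0.0242 -0.0200; 0.0242 0.1774 0.0712; -0.0200 0.0712 0.3450]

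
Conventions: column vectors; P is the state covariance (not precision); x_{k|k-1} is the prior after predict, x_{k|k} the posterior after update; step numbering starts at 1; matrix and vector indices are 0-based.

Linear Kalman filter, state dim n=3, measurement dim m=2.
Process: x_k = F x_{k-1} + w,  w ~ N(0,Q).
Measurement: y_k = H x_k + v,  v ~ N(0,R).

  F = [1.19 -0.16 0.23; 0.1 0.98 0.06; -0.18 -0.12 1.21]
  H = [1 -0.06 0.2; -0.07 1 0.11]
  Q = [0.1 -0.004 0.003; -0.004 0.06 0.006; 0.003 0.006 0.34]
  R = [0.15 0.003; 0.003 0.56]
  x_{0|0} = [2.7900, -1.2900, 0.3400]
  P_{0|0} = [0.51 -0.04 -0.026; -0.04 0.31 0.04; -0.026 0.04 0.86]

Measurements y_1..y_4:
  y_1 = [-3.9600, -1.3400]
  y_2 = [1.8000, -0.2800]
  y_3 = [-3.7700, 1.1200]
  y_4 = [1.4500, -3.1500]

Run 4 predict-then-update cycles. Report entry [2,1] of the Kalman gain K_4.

K[2,1] = 0.3683

step 1: x^-=[3.6047, -0.9648, 0.0640]  P^-=[0.8737 -0.0199 0.0984; -0.0199 0.3625 0.0746; 0.0984 0.0746 1.6181]  S=[1.1297 -0.0404; -0.0404 0.9640]  K=[0.7905 -0.0397; -0.0099 0.3855; 0.3793 0.2708]  nu=[-7.6354, -0.1299]  x^+=[-2.4256, -0.9397, -2.8672]  P^+=[0.1638 0.0160 -0.2219; 0.0160 0.2188 -0.0160; -0.2219 -0.0160 1.3932]
step 2: x^-=[-3.3956, -1.3355, -2.9200]  P^-=[0.2849 -0.0056 0.0512; -0.0056 0.2753 0.0321; 0.0512 0.0321 2.4902]  S=[0.5559 0.0269; 0.0269 0.8739]  K=[0.5334 -0.0391; -0.0437 0.3209; 0.9694 0.3163]  nu=[5.6994, 1.1390]  x^+=[-0.4001, -1.2190, 2.9655]  P^+=[0.1265 0.0137 -0.2289; 0.0137 0.1850 -0.0410; -0.2289 -0.0410 1.8639]
step 3: x^-=[0.4010, -1.0567, 3.8065]  P^-=[0.2550 -0.0069 0.1856; -0.0069 0.2408 0.0411; 0.1856 0.0411 3.1879]  S=[0.6074 0.0597; 0.0597 0.8478]  K=[0.4854 -0.0393; -0.0505 0.2935; 1.3163 0.3542]  nu=[-4.9957, 1.7860]  x^+=[-2.0941, -0.2804, -2.1369]  P^+=[0.1128 0.0091 -0.1979; 0.0091 0.1680 -0.0286; -0.1979 -0.0286 1.9734]
step 4: x^-=[-2.9386, -0.6124, -2.1750]  P^-=[0.2588 -0.0041 0.2598; -0.0041 0.2256 0.0702; 0.2598 0.0702 3.3303]  S=[0.6455 0.0791; 0.0791 0.8392]  K=[0.4864 -0.0382; -0.0401 0.2822; 1.3827 0.3683]  nu=[4.7868, -2.5040]  x^+=[-0.5145, -1.5107, 3.5214]  P^+=[0.1077 0.0066 -0.1725; 0.0066 0.1596 -0.0109; -0.1725 -0.0109 1.9019]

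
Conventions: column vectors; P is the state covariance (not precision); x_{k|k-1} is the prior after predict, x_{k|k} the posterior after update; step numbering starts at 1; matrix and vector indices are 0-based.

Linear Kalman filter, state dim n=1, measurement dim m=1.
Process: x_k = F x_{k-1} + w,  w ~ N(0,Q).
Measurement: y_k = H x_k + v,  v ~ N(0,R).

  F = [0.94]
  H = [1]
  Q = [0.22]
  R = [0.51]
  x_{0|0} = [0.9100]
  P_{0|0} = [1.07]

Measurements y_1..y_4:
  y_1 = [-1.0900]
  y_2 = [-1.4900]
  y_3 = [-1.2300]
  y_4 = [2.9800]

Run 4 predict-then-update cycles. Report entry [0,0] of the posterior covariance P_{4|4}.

step 1: x^-=[0.8554]  P^-=[1.1655]  S=[1.6755]  K=[0.6956]  nu=[-1.9454]  x^+=[-0.4978]  P^+=[0.3548]
step 2: x^-=[-0.4680]  P^-=[0.5335]  S=[1.0435]  K=[0.5112]  nu=[-1.0220]  x^+=[-0.9905]  P^+=[0.2607]
step 3: x^-=[-0.9310]  P^-=[0.4504]  S=[0.9604]  K=[0.4690]  nu=[-0.2990]  x^+=[-1.0712]  P^+=[0.2392]
step 4: x^-=[-1.0070]  P^-=[0.4313]  S=[0.9413]  K=[0.4582]  nu=[3.9870]  x^+=[0.8199]  P^+=[0.2337]

P_post[0,0] = 0.2337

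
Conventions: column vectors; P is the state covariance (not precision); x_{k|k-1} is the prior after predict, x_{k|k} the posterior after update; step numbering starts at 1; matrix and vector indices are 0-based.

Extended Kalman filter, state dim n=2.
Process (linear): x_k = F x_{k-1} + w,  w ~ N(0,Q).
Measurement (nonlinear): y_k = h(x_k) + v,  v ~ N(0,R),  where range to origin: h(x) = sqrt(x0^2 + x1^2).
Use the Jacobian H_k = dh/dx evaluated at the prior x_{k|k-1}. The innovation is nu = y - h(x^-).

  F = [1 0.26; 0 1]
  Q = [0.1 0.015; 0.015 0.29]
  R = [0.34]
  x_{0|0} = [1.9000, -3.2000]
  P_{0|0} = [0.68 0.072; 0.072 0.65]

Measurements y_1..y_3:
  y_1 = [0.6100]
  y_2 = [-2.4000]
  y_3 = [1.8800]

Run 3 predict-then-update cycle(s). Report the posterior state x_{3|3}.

step 1: x^-=[1.0680, -3.2000]  P^-=[0.8614 0.2560; 0.2560 0.9400]  H_jac=[0.3166 -0.9486]  S=[1.1184]  K=[0.0267; -0.7248]  nu=[-2.7635]  x^+=[0.9942, -1.1970]  P^+=[0.8606 0.2776; 0.2776 0.3525]
step 2: x^-=[0.6830, -1.1970]  P^-=[1.1288 0.3843; 0.3843 0.6425]  H_jac=[0.4956 -0.8686]  S=[0.7711]  K=[0.2926; -0.4767]  nu=[-3.7781]  x^+=[-0.4226, 0.6040]  P^+=[1.0628 0.4919; 0.4919 0.4673]
step 3: x^-=[-0.2656, 0.6040]  P^-=[1.4501 0.6283; 0.6283 0.7573]  H_jac=[-0.4025 0.9154]  S=[0.7465]  K=[-0.0114; 0.5898]  nu=[1.2202]  x^+=[-0.2795, 1.3237]  P^+=[1.4500 0.6333; 0.6333 0.4976]

x_post = [-0.2795, 1.3237]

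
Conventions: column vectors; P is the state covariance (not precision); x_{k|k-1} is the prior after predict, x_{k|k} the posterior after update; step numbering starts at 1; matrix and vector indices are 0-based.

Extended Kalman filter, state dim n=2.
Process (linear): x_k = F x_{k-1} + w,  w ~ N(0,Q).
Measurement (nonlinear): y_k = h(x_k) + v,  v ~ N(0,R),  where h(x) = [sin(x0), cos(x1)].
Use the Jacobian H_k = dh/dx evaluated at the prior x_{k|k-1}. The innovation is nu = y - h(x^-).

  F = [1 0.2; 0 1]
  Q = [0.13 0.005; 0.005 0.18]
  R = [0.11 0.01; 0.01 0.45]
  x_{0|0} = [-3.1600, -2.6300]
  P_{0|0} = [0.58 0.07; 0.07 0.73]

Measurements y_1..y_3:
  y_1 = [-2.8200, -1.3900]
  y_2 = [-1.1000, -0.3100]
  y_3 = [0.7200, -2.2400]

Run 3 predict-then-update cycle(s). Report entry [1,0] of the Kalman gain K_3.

K[1,0] = -0.0470

step 1: x^-=[-3.6860, -2.6300]  P^-=[0.7672 0.2210; 0.2210 0.9100]  H_jac=[-0.8554 0.0000; 0.0000 0.4896]  S=[0.6714 -0.0826; -0.0826 0.6681]  K=[-0.9723 0.0418; -0.2027 0.6418]  nu=[-3.3379, -0.5180]  x^+=[-0.4621, -2.2860]  P^+=[0.1245 0.0186; 0.0186 0.5858]
step 2: x^-=[-0.9193, -2.2860]  P^-=[0.2854 0.1407; 0.1407 0.7658]  H_jac=[0.6064 0.0000; 0.0000 0.7550]  S=[0.2149 0.0744; 0.0744 0.8865]  K=[0.7865 0.0538; 0.1763 0.6374]  nu=[-0.3048, 0.3458]  x^+=[-1.1404, -2.1194]  P^+=[0.1436 0.0425; 0.0425 0.3822]
step 3: x^-=[-1.5643, -2.1194]  P^-=[0.3058 0.1239; 0.1239 0.5622]  H_jac=[0.0065 0.0000; 0.0000 0.8533]  S=[0.1100 0.0107; 0.0107 0.8594]  K=[0.0061 0.1230; -0.0470 0.5588]  nu=[1.7200, -1.7185]  x^+=[-1.7652, -3.1606]  P^+=[0.2928 0.0649; 0.0649 0.2942]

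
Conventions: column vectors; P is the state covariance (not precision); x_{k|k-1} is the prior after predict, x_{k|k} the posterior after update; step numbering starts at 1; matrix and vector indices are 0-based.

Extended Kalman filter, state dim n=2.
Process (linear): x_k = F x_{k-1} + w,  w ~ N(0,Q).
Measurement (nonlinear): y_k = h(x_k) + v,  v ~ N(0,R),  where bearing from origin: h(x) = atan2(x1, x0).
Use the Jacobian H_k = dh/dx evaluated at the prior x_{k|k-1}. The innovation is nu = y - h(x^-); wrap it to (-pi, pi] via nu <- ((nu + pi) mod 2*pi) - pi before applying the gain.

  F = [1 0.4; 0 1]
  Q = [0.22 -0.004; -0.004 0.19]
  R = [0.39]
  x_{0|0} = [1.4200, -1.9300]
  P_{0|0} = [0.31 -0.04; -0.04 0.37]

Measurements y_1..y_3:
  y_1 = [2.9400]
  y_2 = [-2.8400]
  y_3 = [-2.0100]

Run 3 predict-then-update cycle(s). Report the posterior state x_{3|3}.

x_post = [-2.5565, -2.4553]

step 1: x^-=[0.6480, -1.9300]  P^-=[0.5572 0.1040; 0.1040 0.5600]  H_jac=[0.4656 0.1563]  S=[0.5396]  K=[0.5109; 0.2520]  nu=[-2.0963]  x^+=[-0.4231, -2.4582]  P^+=[0.4163 0.0345; 0.0345 0.5257]
step 2: x^-=[-1.4063, -2.4582]  P^-=[0.7481 0.2408; 0.2408 0.7157]  H_jac=[0.3065 -0.1753]  S=[0.4564]  K=[0.4098; -0.1133]  nu=[-0.7496]  x^+=[-1.7135, -2.3733]  P^+=[0.6714 0.2620; 0.2620 0.7099]
step 3: x^-=[-2.6629, -2.3733]  P^-=[1.2146 0.5420; 0.5420 0.8999]  H_jac=[0.1865 -0.2093]  S=[0.4294]  K=[0.2635; -0.2032]  nu=[0.4036]  x^+=[-2.5565, -2.4553]  P^+=[1.1848 0.5649; 0.5649 0.8822]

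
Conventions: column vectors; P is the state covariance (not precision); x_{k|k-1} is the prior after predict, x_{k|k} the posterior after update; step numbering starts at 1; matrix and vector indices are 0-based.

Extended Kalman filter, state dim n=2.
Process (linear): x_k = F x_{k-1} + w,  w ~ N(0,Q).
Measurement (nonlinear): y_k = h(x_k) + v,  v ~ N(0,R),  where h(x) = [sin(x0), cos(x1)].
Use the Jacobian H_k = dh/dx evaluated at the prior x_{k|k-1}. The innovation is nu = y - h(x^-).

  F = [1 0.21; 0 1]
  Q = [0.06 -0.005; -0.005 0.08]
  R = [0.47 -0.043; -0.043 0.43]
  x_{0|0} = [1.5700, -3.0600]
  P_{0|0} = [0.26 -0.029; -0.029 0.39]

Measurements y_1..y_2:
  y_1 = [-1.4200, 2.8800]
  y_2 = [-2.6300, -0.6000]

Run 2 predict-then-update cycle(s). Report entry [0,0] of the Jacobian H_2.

H_jac[0,0] = 0.9685

step 1: x^-=[0.9274, -3.0600]  P^-=[0.3250 0.0479; 0.0479 0.4700]  H_jac=[0.5999 0.0000; 0.0000 0.0815]  S=[0.5870 -0.0407; -0.0407 0.4331]  K=[0.3350 0.0405; 0.0554 0.0936]  nu=[-2.2201, 3.8767]  x^+=[0.3406, -2.8201]  P^+=[0.2595 0.0367; 0.0367 0.4648]
step 2: x^-=[-0.2517, -2.8201]  P^-=[0.3555 0.1293; 0.1293 0.5448]  H_jac=[0.9685 0.0000; 0.0000 0.3160]  S=[0.8034 -0.0034; -0.0034 0.4844]  K=[0.4289 0.0874; 0.1574 0.3565]  nu=[-2.3810, 0.3487]  x^+=[-1.2423, -3.0705]  P^+=[0.2042 0.0606; 0.0606 0.4637]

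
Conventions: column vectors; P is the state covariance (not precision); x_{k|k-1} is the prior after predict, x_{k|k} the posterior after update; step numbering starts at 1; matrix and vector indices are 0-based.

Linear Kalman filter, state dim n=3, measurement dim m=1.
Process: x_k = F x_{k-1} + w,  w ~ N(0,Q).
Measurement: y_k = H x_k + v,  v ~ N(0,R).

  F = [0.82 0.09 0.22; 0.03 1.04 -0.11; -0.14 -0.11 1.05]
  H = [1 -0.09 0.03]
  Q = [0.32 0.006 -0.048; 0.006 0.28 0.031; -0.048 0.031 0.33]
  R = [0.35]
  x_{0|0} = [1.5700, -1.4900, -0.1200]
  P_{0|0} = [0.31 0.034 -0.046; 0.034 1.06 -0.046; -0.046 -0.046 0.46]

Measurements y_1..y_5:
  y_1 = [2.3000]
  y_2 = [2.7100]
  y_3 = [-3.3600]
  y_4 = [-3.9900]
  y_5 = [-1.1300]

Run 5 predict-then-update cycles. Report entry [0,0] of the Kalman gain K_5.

step 1: x^-=[1.1269, -1.4893, -0.1819]  P^-=[0.5459 0.1246 -0.0327; 0.1246 1.4453 -0.2027; -0.0327 -0.2027 0.8812]  S=[0.8851]  K=[0.6030; -0.0131; 0.0135]  nu=[1.0445]  x^+=[1.7567, -1.5030, -0.1678]  P^+=[0.2241 0.1316 -0.0399; 0.1316 1.4451 -0.2025; -0.0399 -0.2025 0.8811]
step 2: x^-=[1.2683, -1.4919, -0.2568]  P^-=[0.5220 0.1970 0.0546; 0.1970 1.9087 -0.4821; 0.0546 -0.4821 1.3859]  S=[0.8591]  K=[0.5889; 0.0125; 0.1624]  nu=[1.3151]  x^+=[2.0428, -1.4755, -0.0432]  P^+=[0.2241 0.1907 -0.0276; 0.1907 1.9086 -0.4839; -0.0276 -0.4839 1.3632]
step 3: x^-=[1.5328, -1.4685, -0.1691]  P^-=[0.5511 0.2167 0.1457; 0.2167 2.4838 -0.9097; 0.1457 -0.9097 1.9862]  S=[0.8977]  K=[0.5971; -0.0381; 0.3199]  nu=[-5.0198]  x^+=[-1.4646, -1.2774, -1.7751]  P^+=[0.2311 0.2371 -0.0257; 0.2371 2.4825 -0.8987; -0.0257 -0.8987 1.8943]
step 4: x^-=[-1.7064, -1.1772, -1.5183]  P^-=[0.5773 0.2064 0.2296; 0.2064 3.2088 -1.5016; 0.2296 -1.5016 2.6755]  S=[0.9404]  K=[0.6014; -0.1355; 0.4732]  nu=[-2.3440]  x^+=[-3.1162, -0.8597, -2.6273]  P^+=[0.2371 0.2831 -0.0381; 0.2831 3.1916 -1.4413; -0.0381 -1.4413 2.4650]
step 5: x^-=[-3.2106, -0.6985, -2.2279]  P^-=[0.5956 0.1808 0.3006; 0.1808 4.1097 -2.2551; 0.3006 -2.2551 3.4437]  S=[0.9796]  K=[0.6005; -0.2621; 0.6195]  nu=[2.0846]  x^+=[-1.9587, -1.2449, -0.9365]  P^+=[0.2423 0.3350 -0.0639; 0.3350 4.0424 -2.0960; -0.0639 -2.0960 3.0678]

K[0,0] = 0.6005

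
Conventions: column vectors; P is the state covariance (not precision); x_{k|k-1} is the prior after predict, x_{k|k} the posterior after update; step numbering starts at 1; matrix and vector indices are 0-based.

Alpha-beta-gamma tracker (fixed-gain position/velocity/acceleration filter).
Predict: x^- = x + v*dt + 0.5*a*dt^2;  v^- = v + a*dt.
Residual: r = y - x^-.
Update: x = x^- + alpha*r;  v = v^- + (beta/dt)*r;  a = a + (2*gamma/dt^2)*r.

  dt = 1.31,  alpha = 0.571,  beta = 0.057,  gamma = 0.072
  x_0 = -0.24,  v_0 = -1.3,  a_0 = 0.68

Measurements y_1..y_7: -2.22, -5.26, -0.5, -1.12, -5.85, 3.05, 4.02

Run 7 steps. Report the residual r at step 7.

resid = 0.0785

step 1: x_pred=-1.3595  r=-0.8605  x^+=-1.8509  v^+=-0.4466  a^+=0.6078
step 2: x_pred=-1.9144  r=-3.3456  x^+=-3.8248  v^+=0.2040  a^+=0.3271
step 3: x_pred=-3.2769  r=2.7769  x^+=-1.6913  v^+=0.7533  a^+=0.5601
step 4: x_pred=-0.2239  r=-0.8961  x^+=-0.7356  v^+=1.4480  a^+=0.4849
step 5: x_pred=1.5774  r=-7.4274  x^+=-2.6637  v^+=1.7600  a^+=-0.1384
step 6: x_pred=-0.4768  r=3.5268  x^+=1.5370  v^+=1.7322  a^+=0.1576
step 7: x_pred=3.9415  r=0.0785  x^+=3.9863  v^+=1.9421  a^+=0.1642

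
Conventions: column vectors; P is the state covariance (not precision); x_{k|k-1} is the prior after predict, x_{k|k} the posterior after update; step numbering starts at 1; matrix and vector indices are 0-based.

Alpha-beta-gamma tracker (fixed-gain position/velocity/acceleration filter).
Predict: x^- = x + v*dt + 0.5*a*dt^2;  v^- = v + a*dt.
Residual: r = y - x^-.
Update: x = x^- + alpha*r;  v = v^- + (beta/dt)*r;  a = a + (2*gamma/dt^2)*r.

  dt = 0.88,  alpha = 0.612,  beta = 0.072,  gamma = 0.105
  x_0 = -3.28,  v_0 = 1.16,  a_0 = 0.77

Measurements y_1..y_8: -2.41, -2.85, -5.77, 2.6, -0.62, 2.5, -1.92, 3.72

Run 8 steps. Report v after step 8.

step 1: x_pred=-1.9611  r=-0.4489  x^+=-2.2358  v^+=1.8009  a^+=0.6483
step 2: x_pred=-0.4000  r=-2.4500  x^+=-1.8994  v^+=2.1709  a^+=-0.0161
step 3: x_pred=0.0047  r=-5.7747  x^+=-3.5294  v^+=1.6842  a^+=-1.5821
step 4: x_pred=-2.6599  r=5.2599  x^+=0.5592  v^+=0.7223  a^+=-0.1557
step 5: x_pred=1.1345  r=-1.7545  x^+=0.0608  v^+=0.4417  a^+=-0.6315
step 6: x_pred=0.2050  r=2.2950  x^+=1.6095  v^+=0.0738  a^+=-0.0092
step 7: x_pred=1.6709  r=-3.5909  x^+=-0.5267  v^+=-0.2281  a^+=-0.9829
step 8: x_pred=-1.1080  r=4.8280  x^+=1.8467  v^+=-0.6980  a^+=0.3263

v_post = -0.6980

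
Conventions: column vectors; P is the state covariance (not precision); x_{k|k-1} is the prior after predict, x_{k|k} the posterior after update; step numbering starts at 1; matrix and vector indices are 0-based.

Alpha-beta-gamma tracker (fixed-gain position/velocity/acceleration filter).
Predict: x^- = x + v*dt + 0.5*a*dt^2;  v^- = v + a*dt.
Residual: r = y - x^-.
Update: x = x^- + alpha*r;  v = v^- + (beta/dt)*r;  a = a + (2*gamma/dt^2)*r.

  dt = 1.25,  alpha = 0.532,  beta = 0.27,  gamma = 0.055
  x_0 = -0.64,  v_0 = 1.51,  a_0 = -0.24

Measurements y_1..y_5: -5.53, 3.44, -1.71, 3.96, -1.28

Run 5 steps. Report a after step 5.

step 1: x_pred=1.0600  r=-6.5900  x^+=-2.4459  v^+=-0.2134  a^+=-0.7039
step 2: x_pred=-3.2626  r=6.7026  x^+=0.3032  v^+=0.3544  a^+=-0.2321
step 3: x_pred=0.5649  r=-2.2749  x^+=-0.6454  v^+=-0.4271  a^+=-0.3922
step 4: x_pred=-1.4856  r=5.4456  x^+=1.4115  v^+=0.2589  a^+=-0.0089
step 5: x_pred=1.7282  r=-3.0082  x^+=0.1278  v^+=-0.4019  a^+=-0.2206

a_post = -0.2206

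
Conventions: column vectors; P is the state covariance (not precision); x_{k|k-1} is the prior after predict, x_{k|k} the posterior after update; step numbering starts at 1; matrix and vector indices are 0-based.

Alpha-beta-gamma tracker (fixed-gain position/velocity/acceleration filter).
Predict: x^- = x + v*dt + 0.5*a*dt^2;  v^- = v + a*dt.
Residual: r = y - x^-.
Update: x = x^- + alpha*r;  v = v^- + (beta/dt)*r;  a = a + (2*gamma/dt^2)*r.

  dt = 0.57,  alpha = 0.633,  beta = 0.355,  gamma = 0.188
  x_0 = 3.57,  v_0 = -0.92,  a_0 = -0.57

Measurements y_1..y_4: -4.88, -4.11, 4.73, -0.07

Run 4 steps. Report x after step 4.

step 1: x_pred=2.9530  r=-7.8330  x^+=-2.0053  v^+=-6.1233  a^+=-9.6350
step 2: x_pred=-7.0608  r=2.9508  x^+=-5.1929  v^+=-9.7775  a^+=-6.2201
step 3: x_pred=-11.7766  r=16.5066  x^+=-1.3279  v^+=-3.0425  a^+=12.8826
step 4: x_pred=-0.9694  r=0.8994  x^+=-0.4001  v^+=4.8607  a^+=13.9235

x_post = -0.4001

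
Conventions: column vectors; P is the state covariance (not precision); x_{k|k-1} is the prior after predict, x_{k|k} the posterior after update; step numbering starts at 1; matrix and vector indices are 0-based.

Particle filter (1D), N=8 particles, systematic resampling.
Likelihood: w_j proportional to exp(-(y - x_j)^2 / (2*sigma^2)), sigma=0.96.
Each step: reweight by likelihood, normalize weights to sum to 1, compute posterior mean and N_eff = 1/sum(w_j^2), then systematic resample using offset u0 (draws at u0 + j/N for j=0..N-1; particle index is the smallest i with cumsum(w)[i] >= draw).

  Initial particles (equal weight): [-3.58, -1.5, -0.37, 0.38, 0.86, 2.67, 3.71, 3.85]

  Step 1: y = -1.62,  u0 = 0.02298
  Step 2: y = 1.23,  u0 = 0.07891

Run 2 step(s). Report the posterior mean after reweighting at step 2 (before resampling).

post_mean = -0.5390

step 1: w=[0.0734, 0.5855, 0.2528, 0.0674, 0.0210, 0.0000, 0.0000, 0.0000]  mean=-1.1908  Neff=2.3980  idx=[0, 1, 1, 1, 1, 1, 2, 2]
step 2: w=[0.0000, 0.0299, 0.0299, 0.0299, 0.0299, 0.0299, 0.4252, 0.4252]  mean=-0.5390  Neff=2.7314  idx=[3, 6, 6, 6, 7, 7, 7, 7]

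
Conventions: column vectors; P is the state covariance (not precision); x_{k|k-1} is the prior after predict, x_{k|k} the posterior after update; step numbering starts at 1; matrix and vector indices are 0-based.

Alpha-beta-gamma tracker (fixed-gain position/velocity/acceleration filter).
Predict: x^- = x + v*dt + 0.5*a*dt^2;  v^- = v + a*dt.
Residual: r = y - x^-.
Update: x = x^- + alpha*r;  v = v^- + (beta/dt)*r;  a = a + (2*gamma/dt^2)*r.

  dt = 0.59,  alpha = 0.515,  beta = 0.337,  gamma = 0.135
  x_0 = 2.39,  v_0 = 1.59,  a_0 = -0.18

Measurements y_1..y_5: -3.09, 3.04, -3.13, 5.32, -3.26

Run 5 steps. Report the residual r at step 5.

resid = -4.5881

step 1: x_pred=3.2968  r=-6.3868  x^+=0.0076  v^+=-2.1642  a^+=-5.1338
step 2: x_pred=-2.1629  r=5.2029  x^+=0.5166  v^+=-2.2214  a^+=-1.0983
step 3: x_pred=-0.9852  r=-2.1448  x^+=-2.0898  v^+=-4.0945  a^+=-2.7619
step 4: x_pred=-4.9862  r=10.3062  x^+=0.3215  v^+=0.1628  a^+=5.2320
step 5: x_pred=1.3281  r=-4.5881  x^+=-1.0347  v^+=0.6290  a^+=1.6733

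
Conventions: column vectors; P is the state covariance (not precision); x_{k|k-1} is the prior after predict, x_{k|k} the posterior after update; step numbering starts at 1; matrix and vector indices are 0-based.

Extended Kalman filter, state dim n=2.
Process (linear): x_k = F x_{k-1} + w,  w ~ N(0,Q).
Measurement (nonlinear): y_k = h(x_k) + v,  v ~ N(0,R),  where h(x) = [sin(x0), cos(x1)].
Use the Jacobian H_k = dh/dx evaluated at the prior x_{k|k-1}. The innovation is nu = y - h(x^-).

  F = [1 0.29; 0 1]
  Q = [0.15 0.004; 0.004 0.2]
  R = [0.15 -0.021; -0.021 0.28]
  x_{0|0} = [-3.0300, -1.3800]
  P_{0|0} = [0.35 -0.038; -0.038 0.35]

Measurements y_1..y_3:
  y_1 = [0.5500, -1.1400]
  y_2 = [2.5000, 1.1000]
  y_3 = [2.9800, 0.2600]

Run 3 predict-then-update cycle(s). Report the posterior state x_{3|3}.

x_post = [-3.6675, -1.0146]

step 1: x^-=[-3.4302, -1.3800]  P^-=[0.5074 0.0675; 0.0675 0.5500]  H_jac=[-0.9586 0.0000; 0.0000 0.9819]  S=[0.6163 -0.0845; -0.0845 0.8102]  K=[-0.7893 -0.0006; -0.0138 0.6651]  nu=[0.2654, -1.3296]  x^+=[-3.6389, -2.2680]  P^+=[0.1235 0.0167; 0.0167 0.1900]
step 2: x^-=[-4.2966, -2.2680]  P^-=[0.2992 0.0758; 0.0758 0.3900]  H_jac=[-0.4039 0.0000; 0.0000 0.7667]  S=[0.1988 -0.0445; -0.0445 0.5092]  K=[-0.5939 0.0623; -0.0231 0.5851]  nu=[1.5852, 1.7420]  x^+=[-5.1295, -1.2853]  P^+=[0.2238 0.0390; 0.0390 0.2143]
step 3: x^-=[-5.5023, -1.2853]  P^-=[0.4144 0.1052; 0.1052 0.4143]  H_jac=[0.7103 0.0000; 0.0000 0.9595]  S=[0.3591 0.0507; 0.0507 0.6615]  K=[0.8070 0.0907; 0.1245 0.5915]  nu=[2.2761, -0.0216]  x^+=[-3.6675, -1.0146]  P^+=[0.1677 0.0088; 0.0088 0.1699]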